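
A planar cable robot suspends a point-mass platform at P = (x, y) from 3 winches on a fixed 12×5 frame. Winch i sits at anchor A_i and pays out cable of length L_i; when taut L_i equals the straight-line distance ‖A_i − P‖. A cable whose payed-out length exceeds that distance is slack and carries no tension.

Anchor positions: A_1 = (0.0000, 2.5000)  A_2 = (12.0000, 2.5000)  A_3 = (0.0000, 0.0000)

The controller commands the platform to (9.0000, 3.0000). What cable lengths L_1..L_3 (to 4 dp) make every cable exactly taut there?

cable 1: Δx=-9.0000, Δy=-0.5000; L_1 = √(Δx²+Δy²) = 9.0139
cable 2: Δx=3.0000, Δy=-0.5000; L_2 = √(Δx²+Δy²) = 3.0414
cable 3: Δx=-9.0000, Δy=-3.0000; L_3 = √(Δx²+Δy²) = 9.4868

(9.0139, 3.0414, 9.4868)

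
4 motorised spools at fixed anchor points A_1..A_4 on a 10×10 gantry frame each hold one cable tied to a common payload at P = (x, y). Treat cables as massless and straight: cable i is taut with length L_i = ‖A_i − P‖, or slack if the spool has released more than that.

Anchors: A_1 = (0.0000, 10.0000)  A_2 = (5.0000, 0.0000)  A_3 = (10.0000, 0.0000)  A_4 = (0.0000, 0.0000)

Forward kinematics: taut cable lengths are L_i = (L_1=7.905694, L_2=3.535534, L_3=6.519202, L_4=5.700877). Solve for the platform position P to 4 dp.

each cable: (A_i−P)·(A_i−P) = L_i²; let c_i = ‖A_i‖²−L_i²
c_1 = 0.0000+100.0000−62.5000 = 37.5000
row 1: -10.0000x + 20.0000y = 25.0000  (c_2=12.5000)
row 2: -20.0000x + 20.0000y = -20.0000  (c_3=57.5000)
row 3: 0.0000x + 20.0000y = 70.0000  (c_4=-32.5000)
Cramer on rows 1–2 → x = 4.5000, y = 3.5000
check cable 4: ‖A_4−P‖² = 32.5000 ≈ L_4² = 32.5000 ✓

(4.5000, 3.5000)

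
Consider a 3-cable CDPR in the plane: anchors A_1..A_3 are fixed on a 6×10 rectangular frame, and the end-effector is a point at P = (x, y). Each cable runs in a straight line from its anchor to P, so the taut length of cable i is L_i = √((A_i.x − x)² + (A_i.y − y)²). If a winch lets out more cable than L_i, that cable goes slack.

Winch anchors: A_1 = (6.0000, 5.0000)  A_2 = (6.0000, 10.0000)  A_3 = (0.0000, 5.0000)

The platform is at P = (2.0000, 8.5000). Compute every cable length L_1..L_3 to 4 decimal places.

(5.3151, 4.2720, 4.0311)

L_1 = √((6.0000−2.0000)² + (5.0000−8.5000)²) = 5.3151
L_2 = √((6.0000−2.0000)² + (10.0000−8.5000)²) = 4.2720
L_3 = √((0.0000−2.0000)² + (5.0000−8.5000)²) = 4.0311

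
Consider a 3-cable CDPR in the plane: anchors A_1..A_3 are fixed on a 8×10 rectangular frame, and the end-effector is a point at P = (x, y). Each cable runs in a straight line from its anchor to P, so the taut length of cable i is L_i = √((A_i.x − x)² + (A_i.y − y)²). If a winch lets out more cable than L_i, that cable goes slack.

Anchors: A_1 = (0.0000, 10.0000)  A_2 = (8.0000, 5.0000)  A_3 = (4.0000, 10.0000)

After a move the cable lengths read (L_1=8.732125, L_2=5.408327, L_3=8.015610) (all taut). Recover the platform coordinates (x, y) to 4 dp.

each cable: (A_i−P)·(A_i−P) = L_i²; let q_i = ‖A_i‖²−L_i²
q_1 = 0.0000+100.0000−76.2500 = 23.7500
row 1: -16.0000x + 10.0000y = -36.0000  (q_2=59.7500)
row 2: -8.0000x + 0.0000y = -28.0000  (q_3=51.7500)
Cramer on rows 1–2 → x = 3.5000, y = 2.0000

(3.5000, 2.0000)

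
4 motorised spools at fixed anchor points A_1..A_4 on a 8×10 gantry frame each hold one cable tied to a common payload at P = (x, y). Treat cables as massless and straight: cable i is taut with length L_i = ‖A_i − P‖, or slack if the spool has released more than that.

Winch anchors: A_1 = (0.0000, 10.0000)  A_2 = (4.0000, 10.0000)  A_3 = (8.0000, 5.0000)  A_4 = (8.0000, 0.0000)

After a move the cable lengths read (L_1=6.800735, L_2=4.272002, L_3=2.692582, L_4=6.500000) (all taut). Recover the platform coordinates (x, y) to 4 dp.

expand ‖A_i−P‖²=L_i² and subtract eq 1 (q_i ≔ ‖A_i‖²−L_i²)
q_1 = 0.0000+100.0000−46.2500 = 53.7500
eq1−eq2 → [-8.0000  0.0000]·P = -44.0000
eq1−eq3 → [-16.0000  10.0000]·P = -28.0000
eq1−eq4 → [-16.0000  20.0000]·P = 32.0000
2×2 solve → P = (5.5000, 6.0000)
check cable 4: ‖A_4−P‖² = 42.2500 ≈ L_4² = 42.2500 ✓

(5.5000, 6.0000)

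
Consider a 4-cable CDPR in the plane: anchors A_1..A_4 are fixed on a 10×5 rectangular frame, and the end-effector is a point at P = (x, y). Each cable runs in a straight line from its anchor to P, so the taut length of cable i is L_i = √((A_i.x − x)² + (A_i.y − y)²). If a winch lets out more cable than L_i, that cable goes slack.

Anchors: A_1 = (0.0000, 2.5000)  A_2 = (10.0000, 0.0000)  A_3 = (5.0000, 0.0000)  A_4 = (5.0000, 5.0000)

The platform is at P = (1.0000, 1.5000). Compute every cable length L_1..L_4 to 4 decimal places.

(1.4142, 9.1241, 4.2720, 5.3151)

cable 1: Δx=-1.0000, Δy=1.0000; L_1 = √(Δx²+Δy²) = 1.4142
cable 2: Δx=9.0000, Δy=-1.5000; L_2 = √(Δx²+Δy²) = 9.1241
cable 3: Δx=4.0000, Δy=-1.5000; L_3 = √(Δx²+Δy²) = 4.2720
cable 4: Δx=4.0000, Δy=3.5000; L_4 = √(Δx²+Δy²) = 5.3151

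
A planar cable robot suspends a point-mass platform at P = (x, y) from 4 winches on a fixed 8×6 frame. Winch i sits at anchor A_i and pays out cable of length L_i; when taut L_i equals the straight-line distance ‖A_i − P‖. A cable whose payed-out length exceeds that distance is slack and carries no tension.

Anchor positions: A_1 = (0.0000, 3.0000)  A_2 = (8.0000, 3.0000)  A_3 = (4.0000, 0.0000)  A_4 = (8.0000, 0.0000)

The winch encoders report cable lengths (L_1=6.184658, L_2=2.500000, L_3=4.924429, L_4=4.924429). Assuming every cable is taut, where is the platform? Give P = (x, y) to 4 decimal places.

each cable: (A_i−P)·(A_i−P) = L_i²; let q_i = ‖A_i‖²−L_i²
q_1 = 0.0000+9.0000−38.2500 = -29.2500
row 1: -16.0000x + 0.0000y = -96.0000  (q_2=66.7500)
row 2: -8.0000x + 6.0000y = -21.0000  (q_3=-8.2500)
row 3: -16.0000x + 6.0000y = -69.0000  (q_4=39.7500)
Cramer on rows 1–2 → x = 6.0000, y = 4.5000
check cable 4: ‖A_4−P‖² = 24.2500 ≈ L_4² = 24.2500 ✓

(6.0000, 4.5000)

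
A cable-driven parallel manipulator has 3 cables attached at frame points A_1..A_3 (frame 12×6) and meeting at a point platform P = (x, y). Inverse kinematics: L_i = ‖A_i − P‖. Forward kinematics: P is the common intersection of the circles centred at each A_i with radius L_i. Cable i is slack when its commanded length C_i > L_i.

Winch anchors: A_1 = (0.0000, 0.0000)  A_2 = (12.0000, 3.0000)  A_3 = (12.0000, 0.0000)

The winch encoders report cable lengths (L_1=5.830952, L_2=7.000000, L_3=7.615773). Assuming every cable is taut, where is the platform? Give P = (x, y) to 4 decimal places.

each cable: (A_i−P)·(A_i−P) = L_i²; let k_i = ‖A_i‖²−L_i²
k_1 = 0.0000+0.0000−34.0000 = -34.0000
row 1: -24.0000x − 6.0000y = -138.0000  (k_2=104.0000)
row 2: -24.0000x + 0.0000y = -120.0000  (k_3=86.0000)
Cramer on rows 1–2 → x = 5.0000, y = 3.0000

(5.0000, 3.0000)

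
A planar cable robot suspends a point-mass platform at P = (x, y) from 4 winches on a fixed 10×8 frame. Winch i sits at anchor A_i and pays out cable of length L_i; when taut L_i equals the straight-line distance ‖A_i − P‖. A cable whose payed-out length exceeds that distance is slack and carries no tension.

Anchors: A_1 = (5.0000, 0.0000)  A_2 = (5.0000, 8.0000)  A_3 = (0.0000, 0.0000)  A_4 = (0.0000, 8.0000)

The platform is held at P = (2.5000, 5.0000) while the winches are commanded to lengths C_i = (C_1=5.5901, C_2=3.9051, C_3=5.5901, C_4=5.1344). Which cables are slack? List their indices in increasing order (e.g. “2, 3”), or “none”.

i=1: geometric 5.5902 vs commanded 5.5901 ⇒ taut
i=2: geometric 3.9051 vs commanded 3.9051 ⇒ taut
i=3: geometric 5.5902 vs commanded 5.5901 ⇒ taut
i=4: geometric 3.9051 vs commanded 5.1344 ⇒ slack

4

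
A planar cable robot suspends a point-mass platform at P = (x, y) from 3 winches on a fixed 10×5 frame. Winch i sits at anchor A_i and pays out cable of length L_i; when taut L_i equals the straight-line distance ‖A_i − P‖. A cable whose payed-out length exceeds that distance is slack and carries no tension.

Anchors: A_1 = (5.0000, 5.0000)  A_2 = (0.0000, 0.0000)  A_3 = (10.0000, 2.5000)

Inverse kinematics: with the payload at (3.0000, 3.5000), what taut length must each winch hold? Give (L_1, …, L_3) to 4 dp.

L_1: Δ = A_1−P = (2.0000, 1.5000) → ‖Δ‖ = √6.2500 = 2.5000
L_2: Δ = A_2−P = (-3.0000, -3.5000) → ‖Δ‖ = √21.2500 = 4.6098
L_3: Δ = A_3−P = (7.0000, -1.0000) → ‖Δ‖ = √50.0000 = 7.0711

(2.5000, 4.6098, 7.0711)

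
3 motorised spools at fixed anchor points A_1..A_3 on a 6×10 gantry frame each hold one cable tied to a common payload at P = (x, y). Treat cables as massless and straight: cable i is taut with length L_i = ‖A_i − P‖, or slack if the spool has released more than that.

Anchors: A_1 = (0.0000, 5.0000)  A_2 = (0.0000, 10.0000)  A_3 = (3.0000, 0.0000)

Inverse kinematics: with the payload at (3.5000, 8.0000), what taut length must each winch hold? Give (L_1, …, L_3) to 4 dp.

(4.6098, 4.0311, 8.0156)

L_1: Δ = A_1−P = (-3.5000, -3.0000) → ‖Δ‖ = √21.2500 = 4.6098
L_2: Δ = A_2−P = (-3.5000, 2.0000) → ‖Δ‖ = √16.2500 = 4.0311
L_3: Δ = A_3−P = (-0.5000, -8.0000) → ‖Δ‖ = √64.2500 = 8.0156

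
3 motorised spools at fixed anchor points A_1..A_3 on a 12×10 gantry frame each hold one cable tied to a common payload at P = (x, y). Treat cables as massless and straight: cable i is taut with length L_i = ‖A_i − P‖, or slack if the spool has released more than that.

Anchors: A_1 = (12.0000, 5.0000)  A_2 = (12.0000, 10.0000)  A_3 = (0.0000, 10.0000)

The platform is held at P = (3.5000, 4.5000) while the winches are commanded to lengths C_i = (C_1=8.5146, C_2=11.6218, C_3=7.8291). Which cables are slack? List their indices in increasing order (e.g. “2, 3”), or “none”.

cable 1: √((8.5000)²+(0.5000)²)=8.5147, C_1=8.5146: taut
cable 2: √((8.5000)²+(5.5000)²)=10.1242, C_2=11.6218: slack
cable 3: √((-3.5000)²+(5.5000)²)=6.5192, C_3=7.8291: slack

2, 3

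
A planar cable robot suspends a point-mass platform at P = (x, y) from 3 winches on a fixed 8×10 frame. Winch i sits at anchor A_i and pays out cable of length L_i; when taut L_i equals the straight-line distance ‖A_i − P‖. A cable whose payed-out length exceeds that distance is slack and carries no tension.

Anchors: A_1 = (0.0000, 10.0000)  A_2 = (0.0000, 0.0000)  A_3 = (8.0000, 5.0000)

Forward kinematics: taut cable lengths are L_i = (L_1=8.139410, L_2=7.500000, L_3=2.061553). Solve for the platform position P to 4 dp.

circle eqns → linear via eq_j − eq_1; set k_j = A_j·A_j − L_j²
k_1 = 0.0000+100.0000−66.2500 = 33.7500
0.0000·x + 20.0000·y = k_1−k_2 = 90.0000
-16.0000·x + 10.0000·y = k_1−k_3 = -51.0000
solve first two rows → x=6.0000, y=4.5000

(6.0000, 4.5000)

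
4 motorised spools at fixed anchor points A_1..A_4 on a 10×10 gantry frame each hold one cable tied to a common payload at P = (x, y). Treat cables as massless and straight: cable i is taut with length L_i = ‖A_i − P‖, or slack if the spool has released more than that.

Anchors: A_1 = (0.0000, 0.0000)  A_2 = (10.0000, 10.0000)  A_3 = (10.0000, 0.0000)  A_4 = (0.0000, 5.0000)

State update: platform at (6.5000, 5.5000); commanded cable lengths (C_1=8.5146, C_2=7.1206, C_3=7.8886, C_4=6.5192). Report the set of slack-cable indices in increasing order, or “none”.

2, 3

i=1: geometric 8.5147 vs commanded 8.5146 ⇒ taut
i=2: geometric 5.7009 vs commanded 7.1206 ⇒ slack
i=3: geometric 6.5192 vs commanded 7.8886 ⇒ slack
i=4: geometric 6.5192 vs commanded 6.5192 ⇒ taut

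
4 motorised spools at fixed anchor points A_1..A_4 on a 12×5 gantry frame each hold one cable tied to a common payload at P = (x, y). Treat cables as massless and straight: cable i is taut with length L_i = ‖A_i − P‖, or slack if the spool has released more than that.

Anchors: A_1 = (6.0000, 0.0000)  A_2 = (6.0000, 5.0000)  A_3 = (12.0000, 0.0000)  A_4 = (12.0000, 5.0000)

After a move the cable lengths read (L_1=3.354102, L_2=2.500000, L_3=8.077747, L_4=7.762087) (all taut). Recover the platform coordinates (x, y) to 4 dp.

(4.5000, 3.0000)

expand ‖A_i−P‖²=L_i² and subtract eq 1 (c_i ≔ ‖A_i‖²−L_i²)
c_1 = 36.0000+0.0000−11.2500 = 24.7500
eq1−eq2 → [0.0000  -10.0000]·P = -30.0000
eq1−eq3 → [-12.0000  0.0000]·P = -54.0000
eq1−eq4 → [-12.0000  -10.0000]·P = -84.0000
2×2 solve → P = (4.5000, 3.0000)
check cable 4: ‖A_4−P‖² = 60.2500 ≈ L_4² = 60.2500 ✓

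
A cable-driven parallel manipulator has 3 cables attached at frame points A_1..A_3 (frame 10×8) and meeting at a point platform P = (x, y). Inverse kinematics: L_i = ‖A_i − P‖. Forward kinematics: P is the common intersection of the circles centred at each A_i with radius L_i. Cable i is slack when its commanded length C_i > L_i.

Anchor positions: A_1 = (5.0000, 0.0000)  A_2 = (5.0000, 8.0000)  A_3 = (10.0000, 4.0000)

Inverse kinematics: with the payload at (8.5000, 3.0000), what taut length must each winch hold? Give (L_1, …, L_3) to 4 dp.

(4.6098, 6.1033, 1.8028)

cable 1: Δx=-3.5000, Δy=-3.0000; L_1 = √(Δx²+Δy²) = 4.6098
cable 2: Δx=-3.5000, Δy=5.0000; L_2 = √(Δx²+Δy²) = 6.1033
cable 3: Δx=1.5000, Δy=1.0000; L_3 = √(Δx²+Δy²) = 1.8028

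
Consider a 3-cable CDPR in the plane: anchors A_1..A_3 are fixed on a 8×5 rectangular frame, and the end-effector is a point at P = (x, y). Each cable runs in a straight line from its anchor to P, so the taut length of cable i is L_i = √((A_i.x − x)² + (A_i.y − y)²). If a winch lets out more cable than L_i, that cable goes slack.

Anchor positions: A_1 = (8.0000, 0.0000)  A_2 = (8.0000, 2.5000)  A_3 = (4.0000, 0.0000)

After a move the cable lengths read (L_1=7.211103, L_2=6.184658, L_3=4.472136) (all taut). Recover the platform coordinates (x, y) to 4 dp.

each cable: (A_i−P)·(A_i−P) = L_i²; let q_i = ‖A_i‖²−L_i²
q_1 = 64.0000+0.0000−52.0000 = 12.0000
row 1: 0.0000x − 5.0000y = -20.0000  (q_2=32.0000)
row 2: 8.0000x + 0.0000y = 16.0000  (q_3=-4.0000)
Cramer on rows 1–2 → x = 2.0000, y = 4.0000

(2.0000, 4.0000)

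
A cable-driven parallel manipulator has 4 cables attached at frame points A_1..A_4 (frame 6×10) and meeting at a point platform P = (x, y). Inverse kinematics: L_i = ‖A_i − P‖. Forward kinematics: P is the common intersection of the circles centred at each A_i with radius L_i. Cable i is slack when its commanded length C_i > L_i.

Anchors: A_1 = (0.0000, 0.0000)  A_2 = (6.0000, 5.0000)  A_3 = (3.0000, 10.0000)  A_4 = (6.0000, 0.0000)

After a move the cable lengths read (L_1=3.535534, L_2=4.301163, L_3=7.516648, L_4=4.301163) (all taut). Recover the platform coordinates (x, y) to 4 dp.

(2.5000, 2.5000)

expand ‖A_i−P‖²=L_i² and subtract eq 1 (q_i ≔ ‖A_i‖²−L_i²)
q_1 = 0.0000+0.0000−12.5000 = -12.5000
eq1−eq2 → [-12.0000  -10.0000]·P = -55.0000
eq1−eq3 → [-6.0000  -20.0000]·P = -65.0000
eq1−eq4 → [-12.0000  0.0000]·P = -30.0000
2×2 solve → P = (2.5000, 2.5000)
check cable 4: ‖A_4−P‖² = 18.5000 ≈ L_4² = 18.5000 ✓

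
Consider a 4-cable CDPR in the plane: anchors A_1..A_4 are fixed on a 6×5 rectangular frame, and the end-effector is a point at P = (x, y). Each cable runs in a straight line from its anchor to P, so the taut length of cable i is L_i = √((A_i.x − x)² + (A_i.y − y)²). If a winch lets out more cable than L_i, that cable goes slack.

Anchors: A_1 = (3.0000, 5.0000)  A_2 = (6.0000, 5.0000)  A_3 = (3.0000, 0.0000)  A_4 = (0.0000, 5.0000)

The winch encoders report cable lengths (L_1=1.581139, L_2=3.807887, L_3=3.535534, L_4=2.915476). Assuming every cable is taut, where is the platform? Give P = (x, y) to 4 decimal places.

(2.5000, 3.5000)

circle eqns → linear via eq_j − eq_1; set c_j = A_j·A_j − L_j²
c_1 = 9.0000+25.0000−2.5000 = 31.5000
-6.0000·x + 0.0000·y = c_1−c_2 = -15.0000
0.0000·x + 10.0000·y = c_1−c_3 = 35.0000
6.0000·x + 0.0000·y = c_1−c_4 = 15.0000
solve first two rows → x=2.5000, y=3.5000
check cable 4: ‖A_4−P‖² = 8.5000 ≈ L_4² = 8.5000 ✓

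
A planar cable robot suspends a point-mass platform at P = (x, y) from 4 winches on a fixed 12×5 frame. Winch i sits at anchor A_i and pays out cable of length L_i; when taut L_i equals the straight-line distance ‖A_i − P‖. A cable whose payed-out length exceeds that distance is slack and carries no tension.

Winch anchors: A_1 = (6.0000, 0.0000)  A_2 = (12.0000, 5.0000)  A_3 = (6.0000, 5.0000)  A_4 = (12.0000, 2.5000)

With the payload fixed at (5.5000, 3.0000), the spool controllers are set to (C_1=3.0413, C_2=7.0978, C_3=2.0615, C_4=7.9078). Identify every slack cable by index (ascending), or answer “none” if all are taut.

2, 4

i=1: geometric 3.0414 vs commanded 3.0413 ⇒ taut
i=2: geometric 6.8007 vs commanded 7.0978 ⇒ slack
i=3: geometric 2.0616 vs commanded 2.0615 ⇒ taut
i=4: geometric 6.5192 vs commanded 7.9078 ⇒ slack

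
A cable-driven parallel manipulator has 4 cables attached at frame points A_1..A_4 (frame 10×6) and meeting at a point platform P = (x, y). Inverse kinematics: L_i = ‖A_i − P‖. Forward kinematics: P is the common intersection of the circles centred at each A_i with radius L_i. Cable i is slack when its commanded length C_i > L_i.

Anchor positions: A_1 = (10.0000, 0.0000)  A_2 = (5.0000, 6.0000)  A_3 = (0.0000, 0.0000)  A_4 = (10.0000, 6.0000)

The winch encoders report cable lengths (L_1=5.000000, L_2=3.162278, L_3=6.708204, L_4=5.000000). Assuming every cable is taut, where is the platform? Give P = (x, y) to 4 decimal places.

each cable: (A_i−P)·(A_i−P) = L_i²; let q_i = ‖A_i‖²−L_i²
q_1 = 100.0000+0.0000−25.0000 = 75.0000
row 1: 10.0000x − 12.0000y = 24.0000  (q_2=51.0000)
row 2: 20.0000x + 0.0000y = 120.0000  (q_3=-45.0000)
row 3: 0.0000x − 12.0000y = -36.0000  (q_4=111.0000)
Cramer on rows 1–2 → x = 6.0000, y = 3.0000
check cable 4: ‖A_4−P‖² = 25.0000 ≈ L_4² = 25.0000 ✓

(6.0000, 3.0000)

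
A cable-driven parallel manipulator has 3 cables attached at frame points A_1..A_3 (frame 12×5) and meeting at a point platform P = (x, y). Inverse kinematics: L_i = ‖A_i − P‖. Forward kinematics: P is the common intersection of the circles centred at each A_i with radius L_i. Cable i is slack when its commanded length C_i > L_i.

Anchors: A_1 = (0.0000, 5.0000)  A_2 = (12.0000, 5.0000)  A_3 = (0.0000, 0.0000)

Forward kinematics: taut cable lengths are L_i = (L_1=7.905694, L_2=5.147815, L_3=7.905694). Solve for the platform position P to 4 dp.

(7.5000, 2.5000)

circle eqns → linear via eq_j − eq_1; set c_j = A_j·A_j − L_j²
c_1 = 0.0000+25.0000−62.5000 = -37.5000
-24.0000·x + 0.0000·y = c_1−c_2 = -180.0000
0.0000·x + 10.0000·y = c_1−c_3 = 25.0000
solve first two rows → x=7.5000, y=2.5000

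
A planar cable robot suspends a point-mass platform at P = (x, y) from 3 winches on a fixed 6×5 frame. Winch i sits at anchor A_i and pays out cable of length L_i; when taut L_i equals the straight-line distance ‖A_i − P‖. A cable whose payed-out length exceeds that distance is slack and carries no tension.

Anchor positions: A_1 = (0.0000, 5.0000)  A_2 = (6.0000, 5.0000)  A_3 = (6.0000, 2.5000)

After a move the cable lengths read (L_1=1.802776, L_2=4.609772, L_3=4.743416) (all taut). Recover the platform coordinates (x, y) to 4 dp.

each cable: (A_i−P)·(A_i−P) = L_i²; let q_i = ‖A_i‖²−L_i²
q_1 = 0.0000+25.0000−3.2500 = 21.7500
row 1: -12.0000x + 0.0000y = -18.0000  (q_2=39.7500)
row 2: -12.0000x + 5.0000y = 2.0000  (q_3=19.7500)
Cramer on rows 1–2 → x = 1.5000, y = 4.0000

(1.5000, 4.0000)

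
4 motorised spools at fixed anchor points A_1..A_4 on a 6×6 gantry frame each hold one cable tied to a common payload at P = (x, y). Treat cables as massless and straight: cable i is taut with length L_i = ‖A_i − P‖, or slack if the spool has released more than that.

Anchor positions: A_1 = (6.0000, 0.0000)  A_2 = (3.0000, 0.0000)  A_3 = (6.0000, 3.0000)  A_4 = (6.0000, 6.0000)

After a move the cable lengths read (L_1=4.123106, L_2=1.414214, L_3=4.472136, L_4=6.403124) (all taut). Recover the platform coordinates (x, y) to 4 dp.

circle eqns → linear via eq_j − eq_1; set q_j = A_j·A_j − L_j²
q_1 = 36.0000+0.0000−17.0000 = 19.0000
6.0000·x + 0.0000·y = q_1−q_2 = 12.0000
0.0000·x − 6.0000·y = q_1−q_3 = -6.0000
0.0000·x − 12.0000·y = q_1−q_4 = -12.0000
solve first two rows → x=2.0000, y=1.0000
check cable 4: ‖A_4−P‖² = 41.0000 ≈ L_4² = 41.0000 ✓

(2.0000, 1.0000)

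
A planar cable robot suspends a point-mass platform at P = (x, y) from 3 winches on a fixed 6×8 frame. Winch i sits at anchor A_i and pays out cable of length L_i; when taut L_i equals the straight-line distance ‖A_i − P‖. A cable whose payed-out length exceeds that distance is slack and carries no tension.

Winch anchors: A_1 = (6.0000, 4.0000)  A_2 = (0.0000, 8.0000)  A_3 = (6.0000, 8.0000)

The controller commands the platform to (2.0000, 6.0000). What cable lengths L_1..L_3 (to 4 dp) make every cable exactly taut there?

(4.4721, 2.8284, 4.4721)

L_1: Δ = A_1−P = (4.0000, -2.0000) → ‖Δ‖ = √20.0000 = 4.4721
L_2: Δ = A_2−P = (-2.0000, 2.0000) → ‖Δ‖ = √8.0000 = 2.8284
L_3: Δ = A_3−P = (4.0000, 2.0000) → ‖Δ‖ = √20.0000 = 4.4721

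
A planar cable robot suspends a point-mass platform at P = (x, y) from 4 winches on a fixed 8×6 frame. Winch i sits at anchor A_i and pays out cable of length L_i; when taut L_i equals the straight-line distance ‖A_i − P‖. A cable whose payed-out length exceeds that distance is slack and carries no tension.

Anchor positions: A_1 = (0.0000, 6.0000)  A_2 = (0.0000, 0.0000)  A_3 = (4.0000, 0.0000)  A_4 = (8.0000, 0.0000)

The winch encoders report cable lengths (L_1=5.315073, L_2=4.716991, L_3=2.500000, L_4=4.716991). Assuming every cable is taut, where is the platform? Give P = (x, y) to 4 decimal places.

each cable: (A_i−P)·(A_i−P) = L_i²; let k_i = ‖A_i‖²−L_i²
k_1 = 0.0000+36.0000−28.2500 = 7.7500
row 1: 0.0000x + 12.0000y = 30.0000  (k_2=-22.2500)
row 2: -8.0000x + 12.0000y = -2.0000  (k_3=9.7500)
row 3: -16.0000x + 12.0000y = -34.0000  (k_4=41.7500)
Cramer on rows 1–2 → x = 4.0000, y = 2.5000
check cable 4: ‖A_4−P‖² = 22.2500 ≈ L_4² = 22.2500 ✓

(4.0000, 2.5000)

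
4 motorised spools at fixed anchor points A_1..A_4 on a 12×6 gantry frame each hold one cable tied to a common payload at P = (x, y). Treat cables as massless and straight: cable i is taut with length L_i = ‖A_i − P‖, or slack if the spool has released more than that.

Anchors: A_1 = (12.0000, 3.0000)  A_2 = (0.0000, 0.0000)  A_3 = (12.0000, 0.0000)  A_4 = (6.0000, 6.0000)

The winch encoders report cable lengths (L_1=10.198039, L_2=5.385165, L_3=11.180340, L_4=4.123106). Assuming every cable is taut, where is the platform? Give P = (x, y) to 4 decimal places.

each cable: (A_i−P)·(A_i−P) = L_i²; let q_i = ‖A_i‖²−L_i²
q_1 = 144.0000+9.0000−104.0000 = 49.0000
row 1: 24.0000x + 6.0000y = 78.0000  (q_2=-29.0000)
row 2: 0.0000x + 6.0000y = 30.0000  (q_3=19.0000)
row 3: 12.0000x − 6.0000y = -6.0000  (q_4=55.0000)
Cramer on rows 1–2 → x = 2.0000, y = 5.0000
check cable 4: ‖A_4−P‖² = 17.0000 ≈ L_4² = 17.0000 ✓

(2.0000, 5.0000)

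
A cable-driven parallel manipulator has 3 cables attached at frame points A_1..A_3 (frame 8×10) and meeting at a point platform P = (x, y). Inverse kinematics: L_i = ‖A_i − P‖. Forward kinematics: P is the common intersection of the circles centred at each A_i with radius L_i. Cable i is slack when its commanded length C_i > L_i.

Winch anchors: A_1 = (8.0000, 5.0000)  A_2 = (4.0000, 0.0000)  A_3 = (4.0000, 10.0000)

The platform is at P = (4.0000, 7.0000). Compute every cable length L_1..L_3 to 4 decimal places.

(4.4721, 7.0000, 3.0000)

L_1 = √((8.0000−4.0000)² + (5.0000−7.0000)²) = 4.4721
L_2 = √((4.0000−4.0000)² + (0.0000−7.0000)²) = 7.0000
L_3 = √((4.0000−4.0000)² + (10.0000−7.0000)²) = 3.0000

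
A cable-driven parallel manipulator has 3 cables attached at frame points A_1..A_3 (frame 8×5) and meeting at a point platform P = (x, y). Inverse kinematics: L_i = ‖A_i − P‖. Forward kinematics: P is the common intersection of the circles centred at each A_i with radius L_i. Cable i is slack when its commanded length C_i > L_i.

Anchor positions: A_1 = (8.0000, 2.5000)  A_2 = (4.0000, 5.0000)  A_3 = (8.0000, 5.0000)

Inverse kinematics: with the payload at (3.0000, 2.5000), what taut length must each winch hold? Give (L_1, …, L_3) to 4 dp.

cable 1: Δx=5.0000, Δy=0.0000; L_1 = √(Δx²+Δy²) = 5.0000
cable 2: Δx=1.0000, Δy=2.5000; L_2 = √(Δx²+Δy²) = 2.6926
cable 3: Δx=5.0000, Δy=2.5000; L_3 = √(Δx²+Δy²) = 5.5902

(5.0000, 2.6926, 5.5902)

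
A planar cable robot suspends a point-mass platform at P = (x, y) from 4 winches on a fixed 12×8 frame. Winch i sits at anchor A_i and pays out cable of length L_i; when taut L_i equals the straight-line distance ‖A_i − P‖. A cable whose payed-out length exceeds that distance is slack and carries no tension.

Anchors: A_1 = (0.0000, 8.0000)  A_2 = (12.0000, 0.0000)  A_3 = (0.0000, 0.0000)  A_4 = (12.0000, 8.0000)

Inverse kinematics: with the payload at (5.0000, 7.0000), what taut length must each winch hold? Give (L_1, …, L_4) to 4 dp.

L_1 = √((0.0000−5.0000)² + (8.0000−7.0000)²) = 5.0990
L_2 = √((12.0000−5.0000)² + (0.0000−7.0000)²) = 9.8995
L_3 = √((0.0000−5.0000)² + (0.0000−7.0000)²) = 8.6023
L_4 = √((12.0000−5.0000)² + (8.0000−7.0000)²) = 7.0711

(5.0990, 9.8995, 8.6023, 7.0711)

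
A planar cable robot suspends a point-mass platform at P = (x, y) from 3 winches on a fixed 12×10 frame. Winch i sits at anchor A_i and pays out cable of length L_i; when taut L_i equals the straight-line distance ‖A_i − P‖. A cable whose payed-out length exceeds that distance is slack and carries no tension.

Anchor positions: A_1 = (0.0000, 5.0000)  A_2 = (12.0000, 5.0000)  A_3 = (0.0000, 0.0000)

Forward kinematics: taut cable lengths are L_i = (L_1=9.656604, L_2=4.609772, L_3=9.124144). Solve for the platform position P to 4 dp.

(9.0000, 1.5000)

circle eqns → linear via eq_j − eq_1; set c_j = A_j·A_j − L_j²
c_1 = 0.0000+25.0000−93.2500 = -68.2500
-24.0000·x + 0.0000·y = c_1−c_2 = -216.0000
0.0000·x + 10.0000·y = c_1−c_3 = 15.0000
solve first two rows → x=9.0000, y=1.5000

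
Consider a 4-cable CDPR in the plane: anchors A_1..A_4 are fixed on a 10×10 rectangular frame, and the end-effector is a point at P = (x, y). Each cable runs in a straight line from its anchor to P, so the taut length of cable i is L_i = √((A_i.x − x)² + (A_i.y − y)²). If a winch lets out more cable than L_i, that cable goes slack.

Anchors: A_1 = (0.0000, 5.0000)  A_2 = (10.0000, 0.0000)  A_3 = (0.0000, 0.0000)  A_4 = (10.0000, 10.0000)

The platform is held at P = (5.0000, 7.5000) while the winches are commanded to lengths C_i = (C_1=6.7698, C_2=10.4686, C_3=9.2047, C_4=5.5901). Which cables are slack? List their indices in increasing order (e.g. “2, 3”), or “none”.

1, 2, 3

cable 1: √((-5.0000)²+(-2.5000)²)=5.5902, C_1=6.7698: slack
cable 2: √((5.0000)²+(-7.5000)²)=9.0139, C_2=10.4686: slack
cable 3: √((-5.0000)²+(-7.5000)²)=9.0139, C_3=9.2047: slack
cable 4: √((5.0000)²+(2.5000)²)=5.5902, C_4=5.5901: taut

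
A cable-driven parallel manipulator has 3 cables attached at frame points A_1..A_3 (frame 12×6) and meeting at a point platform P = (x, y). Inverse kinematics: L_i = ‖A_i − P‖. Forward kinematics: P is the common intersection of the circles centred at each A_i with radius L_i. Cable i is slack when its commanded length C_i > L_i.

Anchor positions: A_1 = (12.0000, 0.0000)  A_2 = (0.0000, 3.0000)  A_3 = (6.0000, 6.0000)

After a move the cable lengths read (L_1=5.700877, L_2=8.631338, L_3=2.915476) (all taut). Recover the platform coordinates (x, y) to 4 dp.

circle eqns → linear via eq_j − eq_1; set k_j = A_j·A_j − L_j²
k_1 = 144.0000+0.0000−32.5000 = 111.5000
24.0000·x − 6.0000·y = k_1−k_2 = 177.0000
12.0000·x − 12.0000·y = k_1−k_3 = 48.0000
solve first two rows → x=8.5000, y=4.5000

(8.5000, 4.5000)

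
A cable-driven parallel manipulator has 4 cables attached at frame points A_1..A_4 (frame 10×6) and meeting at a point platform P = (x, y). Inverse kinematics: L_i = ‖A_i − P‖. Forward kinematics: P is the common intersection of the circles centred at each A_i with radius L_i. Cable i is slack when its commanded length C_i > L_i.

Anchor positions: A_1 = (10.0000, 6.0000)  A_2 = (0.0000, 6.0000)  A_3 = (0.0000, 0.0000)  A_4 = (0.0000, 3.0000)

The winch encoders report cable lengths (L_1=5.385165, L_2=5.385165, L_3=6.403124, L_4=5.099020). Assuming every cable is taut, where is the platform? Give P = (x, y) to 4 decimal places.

(5.0000, 4.0000)

each cable: (A_i−P)·(A_i−P) = L_i²; let c_i = ‖A_i‖²−L_i²
c_1 = 100.0000+36.0000−29.0000 = 107.0000
row 1: 20.0000x + 0.0000y = 100.0000  (c_2=7.0000)
row 2: 20.0000x + 12.0000y = 148.0000  (c_3=-41.0000)
row 3: 20.0000x + 6.0000y = 124.0000  (c_4=-17.0000)
Cramer on rows 1–2 → x = 5.0000, y = 4.0000
check cable 4: ‖A_4−P‖² = 26.0000 ≈ L_4² = 26.0000 ✓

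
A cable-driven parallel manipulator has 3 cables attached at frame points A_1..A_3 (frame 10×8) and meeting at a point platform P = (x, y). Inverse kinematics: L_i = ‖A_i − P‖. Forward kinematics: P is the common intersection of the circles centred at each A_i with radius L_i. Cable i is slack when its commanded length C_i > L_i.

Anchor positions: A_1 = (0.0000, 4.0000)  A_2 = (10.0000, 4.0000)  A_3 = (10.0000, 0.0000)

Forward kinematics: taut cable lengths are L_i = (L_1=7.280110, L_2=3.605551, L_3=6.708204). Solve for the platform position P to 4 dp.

circle eqns → linear via eq_j − eq_1; set c_j = A_j·A_j − L_j²
c_1 = 0.0000+16.0000−53.0000 = -37.0000
-20.0000·x + 0.0000·y = c_1−c_2 = -140.0000
-20.0000·x + 8.0000·y = c_1−c_3 = -92.0000
solve first two rows → x=7.0000, y=6.0000

(7.0000, 6.0000)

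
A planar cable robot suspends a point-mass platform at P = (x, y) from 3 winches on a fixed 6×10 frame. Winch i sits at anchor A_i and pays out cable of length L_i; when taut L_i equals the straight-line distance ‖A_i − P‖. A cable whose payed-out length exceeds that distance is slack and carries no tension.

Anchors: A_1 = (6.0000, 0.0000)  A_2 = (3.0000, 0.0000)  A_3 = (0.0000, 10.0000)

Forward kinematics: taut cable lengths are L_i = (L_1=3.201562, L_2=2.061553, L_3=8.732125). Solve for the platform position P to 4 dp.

(3.5000, 2.0000)

circle eqns → linear via eq_j − eq_1; set c_j = A_j·A_j − L_j²
c_1 = 36.0000+0.0000−10.2500 = 25.7500
6.0000·x + 0.0000·y = c_1−c_2 = 21.0000
12.0000·x − 20.0000·y = c_1−c_3 = 2.0000
solve first two rows → x=3.5000, y=2.0000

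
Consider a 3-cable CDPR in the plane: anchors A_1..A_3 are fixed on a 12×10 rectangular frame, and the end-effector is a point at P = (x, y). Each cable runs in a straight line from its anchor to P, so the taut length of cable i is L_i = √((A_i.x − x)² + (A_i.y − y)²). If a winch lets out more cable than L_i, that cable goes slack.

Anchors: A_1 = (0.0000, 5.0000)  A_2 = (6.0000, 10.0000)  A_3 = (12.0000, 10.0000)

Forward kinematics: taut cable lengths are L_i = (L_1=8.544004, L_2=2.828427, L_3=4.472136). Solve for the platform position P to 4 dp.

(8.0000, 8.0000)

each cable: (A_i−P)·(A_i−P) = L_i²; let k_i = ‖A_i‖²−L_i²
k_1 = 0.0000+25.0000−73.0000 = -48.0000
row 1: -12.0000x − 10.0000y = -176.0000  (k_2=128.0000)
row 2: -24.0000x − 10.0000y = -272.0000  (k_3=224.0000)
Cramer on rows 1–2 → x = 8.0000, y = 8.0000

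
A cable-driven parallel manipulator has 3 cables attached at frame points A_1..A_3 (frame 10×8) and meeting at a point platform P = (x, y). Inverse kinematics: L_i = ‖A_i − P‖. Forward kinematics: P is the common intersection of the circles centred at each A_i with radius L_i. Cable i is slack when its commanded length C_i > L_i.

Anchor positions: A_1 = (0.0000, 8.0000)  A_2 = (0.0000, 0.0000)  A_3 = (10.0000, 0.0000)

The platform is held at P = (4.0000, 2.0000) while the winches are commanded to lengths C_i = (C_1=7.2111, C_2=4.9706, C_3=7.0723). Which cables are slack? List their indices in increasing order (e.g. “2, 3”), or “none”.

2, 3

cable 1: √((-4.0000)²+(6.0000)²)=7.2111, C_1=7.2111: taut
cable 2: √((-4.0000)²+(-2.0000)²)=4.4721, C_2=4.9706: slack
cable 3: √((6.0000)²+(-2.0000)²)=6.3246, C_3=7.0723: slack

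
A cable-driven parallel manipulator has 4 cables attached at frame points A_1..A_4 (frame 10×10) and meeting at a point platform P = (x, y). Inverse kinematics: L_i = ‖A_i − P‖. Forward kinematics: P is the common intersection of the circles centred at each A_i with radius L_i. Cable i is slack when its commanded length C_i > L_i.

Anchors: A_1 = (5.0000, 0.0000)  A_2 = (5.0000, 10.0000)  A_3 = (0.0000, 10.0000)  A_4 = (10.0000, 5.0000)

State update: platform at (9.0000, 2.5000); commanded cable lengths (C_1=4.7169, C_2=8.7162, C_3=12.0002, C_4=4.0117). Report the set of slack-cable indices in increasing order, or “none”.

cable 1: √((-4.0000)²+(-2.5000)²)=4.7170, C_1=4.7169: taut
cable 2: √((-4.0000)²+(7.5000)²)=8.5000, C_2=8.7162: slack
cable 3: √((-9.0000)²+(7.5000)²)=11.7154, C_3=12.0002: slack
cable 4: √((1.0000)²+(2.5000)²)=2.6926, C_4=4.0117: slack

2, 3, 4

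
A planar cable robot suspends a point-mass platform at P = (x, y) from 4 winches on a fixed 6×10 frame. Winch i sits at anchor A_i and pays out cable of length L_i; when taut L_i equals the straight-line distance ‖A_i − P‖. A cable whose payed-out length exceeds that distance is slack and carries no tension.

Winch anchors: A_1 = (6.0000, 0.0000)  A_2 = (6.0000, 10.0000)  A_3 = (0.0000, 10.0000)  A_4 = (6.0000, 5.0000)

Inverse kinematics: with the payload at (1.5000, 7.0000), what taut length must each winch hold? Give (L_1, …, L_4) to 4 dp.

(8.3217, 5.4083, 3.3541, 4.9244)

cable 1: Δx=4.5000, Δy=-7.0000; L_1 = √(Δx²+Δy²) = 8.3217
cable 2: Δx=4.5000, Δy=3.0000; L_2 = √(Δx²+Δy²) = 5.4083
cable 3: Δx=-1.5000, Δy=3.0000; L_3 = √(Δx²+Δy²) = 3.3541
cable 4: Δx=4.5000, Δy=-2.0000; L_4 = √(Δx²+Δy²) = 4.9244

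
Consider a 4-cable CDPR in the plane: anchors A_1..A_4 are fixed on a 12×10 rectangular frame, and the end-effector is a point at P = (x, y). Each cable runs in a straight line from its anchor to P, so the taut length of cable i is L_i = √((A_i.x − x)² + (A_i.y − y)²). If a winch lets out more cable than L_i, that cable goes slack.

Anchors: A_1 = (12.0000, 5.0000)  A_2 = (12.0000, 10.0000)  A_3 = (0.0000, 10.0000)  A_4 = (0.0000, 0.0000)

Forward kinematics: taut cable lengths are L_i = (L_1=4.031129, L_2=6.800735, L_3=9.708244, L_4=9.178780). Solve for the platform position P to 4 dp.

expand ‖A_i−P‖²=L_i² and subtract eq 1 (k_i ≔ ‖A_i‖²−L_i²)
k_1 = 144.0000+25.0000−16.2500 = 152.7500
eq1−eq2 → [0.0000  -10.0000]·P = -45.0000
eq1−eq3 → [24.0000  -10.0000]·P = 147.0000
eq1−eq4 → [24.0000  10.0000]·P = 237.0000
2×2 solve → P = (8.0000, 4.5000)
check cable 4: ‖A_4−P‖² = 84.2500 ≈ L_4² = 84.2500 ✓

(8.0000, 4.5000)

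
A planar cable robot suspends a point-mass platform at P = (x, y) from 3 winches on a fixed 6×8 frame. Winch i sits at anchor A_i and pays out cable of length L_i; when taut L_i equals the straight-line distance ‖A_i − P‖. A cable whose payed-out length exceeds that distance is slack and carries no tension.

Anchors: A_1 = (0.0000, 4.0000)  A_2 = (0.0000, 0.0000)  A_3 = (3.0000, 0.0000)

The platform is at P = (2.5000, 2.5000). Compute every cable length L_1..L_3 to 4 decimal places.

cable 1: Δx=-2.5000, Δy=1.5000; L_1 = √(Δx²+Δy²) = 2.9155
cable 2: Δx=-2.5000, Δy=-2.5000; L_2 = √(Δx²+Δy²) = 3.5355
cable 3: Δx=0.5000, Δy=-2.5000; L_3 = √(Δx²+Δy²) = 2.5495

(2.9155, 3.5355, 2.5495)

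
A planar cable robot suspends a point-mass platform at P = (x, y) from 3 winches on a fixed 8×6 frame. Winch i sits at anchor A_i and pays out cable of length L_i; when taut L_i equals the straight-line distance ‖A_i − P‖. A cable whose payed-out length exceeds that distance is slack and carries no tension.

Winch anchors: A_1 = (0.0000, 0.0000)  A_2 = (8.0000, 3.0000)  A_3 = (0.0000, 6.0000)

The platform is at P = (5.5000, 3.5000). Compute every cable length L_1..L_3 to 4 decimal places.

(6.5192, 2.5495, 6.0415)

L_1: Δ = A_1−P = (-5.5000, -3.5000) → ‖Δ‖ = √42.5000 = 6.5192
L_2: Δ = A_2−P = (2.5000, -0.5000) → ‖Δ‖ = √6.5000 = 2.5495
L_3: Δ = A_3−P = (-5.5000, 2.5000) → ‖Δ‖ = √36.5000 = 6.0415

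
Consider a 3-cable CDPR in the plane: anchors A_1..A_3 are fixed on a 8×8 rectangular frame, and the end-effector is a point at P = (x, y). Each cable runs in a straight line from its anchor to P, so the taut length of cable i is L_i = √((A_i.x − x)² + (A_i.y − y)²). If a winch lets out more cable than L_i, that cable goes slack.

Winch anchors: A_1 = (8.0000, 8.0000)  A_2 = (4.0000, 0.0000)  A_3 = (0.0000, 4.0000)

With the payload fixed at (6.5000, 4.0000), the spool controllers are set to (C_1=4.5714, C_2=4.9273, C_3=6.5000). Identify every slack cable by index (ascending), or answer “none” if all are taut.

cable 1: √((1.5000)²+(4.0000)²)=4.2720, C_1=4.5714: slack
cable 2: √((-2.5000)²+(-4.0000)²)=4.7170, C_2=4.9273: slack
cable 3: √((-6.5000)²+(0.0000)²)=6.5000, C_3=6.5000: taut

1, 2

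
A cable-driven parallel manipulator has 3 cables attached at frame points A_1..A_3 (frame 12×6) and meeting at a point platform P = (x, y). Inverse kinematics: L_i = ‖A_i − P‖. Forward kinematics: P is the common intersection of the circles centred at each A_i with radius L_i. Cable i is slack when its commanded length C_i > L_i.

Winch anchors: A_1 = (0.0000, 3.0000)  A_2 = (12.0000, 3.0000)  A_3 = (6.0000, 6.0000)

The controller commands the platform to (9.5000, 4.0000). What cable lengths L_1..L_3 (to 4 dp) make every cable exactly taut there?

L_1: Δ = A_1−P = (-9.5000, -1.0000) → ‖Δ‖ = √91.2500 = 9.5525
L_2: Δ = A_2−P = (2.5000, -1.0000) → ‖Δ‖ = √7.2500 = 2.6926
L_3: Δ = A_3−P = (-3.5000, 2.0000) → ‖Δ‖ = √16.2500 = 4.0311

(9.5525, 2.6926, 4.0311)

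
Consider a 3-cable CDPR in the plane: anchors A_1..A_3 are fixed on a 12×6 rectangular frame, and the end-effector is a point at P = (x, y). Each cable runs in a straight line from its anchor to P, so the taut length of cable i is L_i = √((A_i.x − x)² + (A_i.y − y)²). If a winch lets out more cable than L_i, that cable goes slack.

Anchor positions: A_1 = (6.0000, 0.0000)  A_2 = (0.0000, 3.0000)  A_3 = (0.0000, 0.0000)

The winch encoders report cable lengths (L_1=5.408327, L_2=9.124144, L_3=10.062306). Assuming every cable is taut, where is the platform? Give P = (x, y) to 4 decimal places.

expand ‖A_i−P‖²=L_i² and subtract eq 1 (c_i ≔ ‖A_i‖²−L_i²)
c_1 = 36.0000+0.0000−29.2500 = 6.7500
eq1−eq2 → [12.0000  -6.0000]·P = 81.0000
eq1−eq3 → [12.0000  0.0000]·P = 108.0000
2×2 solve → P = (9.0000, 4.5000)

(9.0000, 4.5000)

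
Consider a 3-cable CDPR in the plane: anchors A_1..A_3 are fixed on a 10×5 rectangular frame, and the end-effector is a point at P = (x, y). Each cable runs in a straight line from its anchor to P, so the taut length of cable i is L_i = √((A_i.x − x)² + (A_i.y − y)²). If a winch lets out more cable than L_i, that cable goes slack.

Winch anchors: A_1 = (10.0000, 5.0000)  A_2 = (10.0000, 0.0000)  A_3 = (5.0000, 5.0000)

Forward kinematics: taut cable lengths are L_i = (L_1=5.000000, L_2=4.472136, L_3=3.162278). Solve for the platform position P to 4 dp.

circle eqns → linear via eq_j − eq_1; set k_j = A_j·A_j − L_j²
k_1 = 100.0000+25.0000−25.0000 = 100.0000
0.0000·x + 10.0000·y = k_1−k_2 = 20.0000
10.0000·x + 0.0000·y = k_1−k_3 = 60.0000
solve first two rows → x=6.0000, y=2.0000

(6.0000, 2.0000)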